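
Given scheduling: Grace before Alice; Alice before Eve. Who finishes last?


Constraints: Grace before Alice; Alice before Eve
The last task can have nothing scheduled after it, so it must never appear on the left of a 'before'.
Tasks appearing before some other task: Grace, Alice.
The only task not in that list is Eve → it is last.

Eve


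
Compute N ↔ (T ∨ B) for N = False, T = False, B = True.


N = False, T = False, B = True
Step 1: T ∨ B = False OR True = True
Step 2: N ↔ (True): true when both sides have same truth value.
Result: False ↔ True = False

False


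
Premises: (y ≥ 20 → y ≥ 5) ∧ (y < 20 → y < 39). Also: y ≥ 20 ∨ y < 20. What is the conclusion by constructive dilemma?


Constructive dilemma: (P → Q) ∧ (R → S), P ∨ R ⊢ Q ∨ S
Premise 1: y ≥ 20 → y ≥ 5
Premise 2: y < 20 → y < 39
Premise 3: y ≥ 20 ∨ y < 20
Case 1: Assuming y ≥ 20, then by Premise 1, y ≥ 5.
Case 2: Assuming y < 20, then by Premise 2, y < 39.
Since one of y ≥ 20 or y < 20 must hold, we get y ≥ 5 or y < 39.

y ≥ 5 or y < 39.


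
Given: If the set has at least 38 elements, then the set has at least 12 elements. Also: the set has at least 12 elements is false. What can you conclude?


Modus tollens: P → Q, ¬Q ⊢ ¬P
P: the set has at least 38 elements
Q: the set has at least 12 elements
We have P → Q and Q is false.
By modus tollens, P must be false.

It is not the case that the set has at least 38 elements


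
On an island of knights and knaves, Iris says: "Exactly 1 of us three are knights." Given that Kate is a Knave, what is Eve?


Iris claims exactly 1 knights among Iris, Kate, Eve.
Given: Kate is a Knave.

Case 1: Iris is a Knight (tells truth)
  Then exactly 1 of the three are knights.
  Counting Iris, Kate: 1 knight(s) so far. Need 0 more → Eve = Knave.
Case 2: Iris is a Knave (lies)
  Then the count is NOT 1.
  If Eve = Knight, count = 1 = 1 → claim would be true, contradicts lie.
  If Eve = Knave, count = 0 ≠ 1 → lie confirmed ✓

Eve is a Knave.

Knave


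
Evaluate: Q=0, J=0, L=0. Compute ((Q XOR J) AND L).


Q XOR J = 0^0 = 0
0 AND 0 = 0

0


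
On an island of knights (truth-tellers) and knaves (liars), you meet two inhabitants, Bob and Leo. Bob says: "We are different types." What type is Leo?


Bob says: "We are different types."
Case 1: Bob is a Knight (truth-teller)
  Statement is true → they ARE different → Leo is a Knave
Case 2: Bob is a Knave (liar)
  Statement is false → they are NOT different → Leo is a Knave
In both cases, Leo is a Knave.

Knave


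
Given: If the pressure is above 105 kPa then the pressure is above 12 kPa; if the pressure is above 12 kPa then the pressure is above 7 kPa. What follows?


Hypothetical syllogism: P → Q, Q → R ⊢ P → R
Premise 1: the pressure is above 105 kPa → the pressure is above 12 kPa
Premise 2: the pressure is above 12 kPa → the pressure is above 7 kPa
Chain the implications: the middle term (the pressure is above 12 kPa) links the two.
Conclusion: If the pressure is above 105 kPa, then the pressure is above 7 kPa.

If the pressure is above 105 kPa, then the pressure is above 7 kPa.


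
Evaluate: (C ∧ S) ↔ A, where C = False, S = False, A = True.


C = False, S = False, A = True
Step 1: C ∧ S = False AND False = False
Step 2: (False) ↔ A: true when both sides have same truth value.
Result: False ↔ True = False

False


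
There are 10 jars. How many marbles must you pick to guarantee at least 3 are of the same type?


Pigeonhole: to guarantee k in one of n categories, need (k-1)×n + 1.
k = 3, n = 10
Minimum = (3-1) × 10 + 1 = 2 × 10 + 1

21


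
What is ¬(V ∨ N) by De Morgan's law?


De Morgan's law: ¬(P ∨ Q) ≡ ¬P ∧ ¬Q
¬(V ∨ N) = ¬V ∧ ¬N

¬V ∧ ¬N


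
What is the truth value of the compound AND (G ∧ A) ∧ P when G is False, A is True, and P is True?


G = False, A = True, P = True
Step 1: G ∧ A = False AND True = False
Step 2: False ∧ P = False AND True = False
AND is true only when ALL operands are true.

False


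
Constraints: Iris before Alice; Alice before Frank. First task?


Constraints: Iris before Alice; Alice before Frank
The first task can have nothing scheduled before it, so it must never appear on the right of a 'before'.
Tasks appearing after some 'before': Alice, Frank.
The only task not in that list is Iris → it is first.

Iris


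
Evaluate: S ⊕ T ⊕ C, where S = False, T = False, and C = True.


S = False, T = False, C = True
Step 1: S ⊕ T = False XOR False = False
Step 2: False ⊕ C = False XOR True = True
XOR is true when an odd number of operands are true.

True


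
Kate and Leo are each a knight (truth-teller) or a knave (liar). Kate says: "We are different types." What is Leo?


Kate says: "We are different types."
Case 1: Kate is a Knight (truth-teller)
  Statement is true → they ARE different → Leo is a Knave
Case 2: Kate is a Knave (liar)
  Statement is false → they are NOT different → Leo is a Knave
In both cases, Leo is a Knave.

Knave


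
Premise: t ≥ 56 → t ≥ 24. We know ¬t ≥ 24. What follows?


Modus tollens: P → Q, ¬Q ⊢ ¬P
P: t ≥ 56
Q: t ≥ 24
We have P → Q and Q is false.
By modus tollens, P must be false.

It is not the case that t ≥ 56


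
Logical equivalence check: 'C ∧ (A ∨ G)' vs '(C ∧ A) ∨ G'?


Expression 1: C ∧ (A ∨ G)
Expression 2: (C ∧ A) ∨ G
Truth table (C A G | Expr1 Expr2):
  T T T |   T     T
  T T F |   T     T
  T F T |   T     T
  T F F |   F     F
  F T T |   F     T   ← differ
  F T F |   F     F
  F F T |   F     T   ← differ
  F F F |   F     F
Counterexample: C=F, A=T, G=T gives Expr1 = F but Expr2 = T, so the expressions are NOT logically equivalent.

No


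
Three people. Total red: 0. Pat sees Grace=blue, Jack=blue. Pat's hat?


Total red = 0, seen red = 0
Own red = 0 - 0 = 0
Pat's hat is blue.

blue


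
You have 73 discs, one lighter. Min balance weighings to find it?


Each weighing has 3 outcomes (left heavy / balance / right heavy), so k weighings distinguish at most 3^k cases; splitting into three near-equal groups achieves this.
Need 3^k ≥ 73: 3^3 = 27 < 73 ≤ 3^4 = 81
k = ⌈log₃(73)⌉ = 4

4


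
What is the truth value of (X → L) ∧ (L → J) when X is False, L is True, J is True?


X = False, L = True, J = True
Step 1: X → L is false only when X=True and L=False. Result: True
Step 2: L → J is false only when L=True and J=False. Result: True
Step 3: True ∧ True = True

True


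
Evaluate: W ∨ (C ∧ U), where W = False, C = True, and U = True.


W = False, C = True, U = True
Step 1: C ∧ U = True AND True = True
Step 2: W ∨ True = False OR True = True
AND evaluated first (higher precedence); then OR applied.

True


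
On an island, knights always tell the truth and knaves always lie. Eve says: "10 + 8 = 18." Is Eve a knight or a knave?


Statement: "10 + 8 = 18."
Actual: 10 + 8 = 18
Claimed: 18
Statement is TRUE → Eve tells the truth → Knight

Knight


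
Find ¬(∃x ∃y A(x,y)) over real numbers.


Original: ∃x ∃y A(x,y)
Rule: ¬∀→∃, ¬∃→∀, negate predicate.
Negation: ∀x ∀y ¬A(x,y)

∀x ∀y ¬A(x,y)


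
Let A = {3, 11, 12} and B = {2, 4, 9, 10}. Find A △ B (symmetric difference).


A = {3, 11, 12}
B = {2, 4, 9, 10}
Operation: symmetric difference
In A only: [3, 11, 12], in B only: [2, 4, 9, 10]

{2, 3, 4, 9, 10, 11, 12}


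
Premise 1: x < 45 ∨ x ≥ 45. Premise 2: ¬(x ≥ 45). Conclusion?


Disjunctive syllogism: P ∨ Q, ¬P ⊢ Q
Disjunction: x < 45 ∨ x ≥ 45
We know it is not the case that x ≥ 45.
By disjunctive syllogism, the other disjunct must be true.

x < 45


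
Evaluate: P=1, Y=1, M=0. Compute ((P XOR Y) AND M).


P XOR Y = 1^1 = 0
0 AND 0 = 0

0


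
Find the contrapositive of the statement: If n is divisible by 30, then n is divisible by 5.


Original: If n is divisible by 30, then n is divisible by 5
Contrapositive: If ¬Q, then ¬P
Negate Q: not (n is divisible by 5)
Negate P: not (n is divisible by 30)

If not (n is divisible by 5), then not (n is divisible by 30).


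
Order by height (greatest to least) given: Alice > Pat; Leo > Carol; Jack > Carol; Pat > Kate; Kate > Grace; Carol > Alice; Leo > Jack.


Constraints: Alice > Pat; Leo > Carol; Jack > Carol; Pat > Kate; Kate > Grace; Carol > Alice; Leo > Jack
Method: at each step, the next-highest is the one remaining person who never appears on the smaller side of a constraint between remaining people.
  Step 1: remaining {Pat, Alice, Jack, Carol, Grace, Kate, Leo}; on the smaller side: {Pat, Alice, Jack, Carol, Grace, Kate} → Leo is next (Leo > Carol; Leo > Jack).
  Step 2: remaining {Pat, Alice, Jack, Carol, Grace, Kate}; on the smaller side: {Pat, Alice, Carol, Grace, Kate} → Jack is next (Jack > Carol).
  Step 3: remaining {Pat, Alice, Carol, Grace, Kate}; on the smaller side: {Pat, Alice, Grace, Kate} → Carol is next (Carol > Alice).
  Step 4: remaining {Pat, Alice, Grace, Kate}; on the smaller side: {Pat, Grace, Kate} → Alice is next (Alice > Pat).
  Step 5: remaining {Pat, Grace, Kate}; on the smaller side: {Grace, Kate} → Pat is next (Pat > Kate).
  Step 6: remaining {Grace, Kate}; on the smaller side: {Grace} → Kate is next (Kate > Grace).
  Step 7: only Grace remains → lowest.
Final ranking (highest to lowest):

Leo > Jack > Carol > Alice > Pat > Kate > Grace


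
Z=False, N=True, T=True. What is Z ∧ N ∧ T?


Z = False, N = True, T = True
Expression: Z ∧ N ∧ T
Step 1: Z ∧ N = False AND True = False
Step 2: (False) ∧ T = False AND True = False

False


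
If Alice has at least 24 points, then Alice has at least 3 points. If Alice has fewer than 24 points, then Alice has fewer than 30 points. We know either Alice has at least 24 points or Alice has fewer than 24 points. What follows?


Constructive dilemma: (P → Q) ∧ (R → S), P ∨ R ⊢ Q ∨ S
Premise 1: Alice has at least 24 points → Alice has at least 3 points
Premise 2: Alice has fewer than 24 points → Alice has fewer than 30 points
Premise 3: Alice has at least 24 points ∨ Alice has fewer than 24 points
Case 1: Assuming Alice has at least 24 points, then by Premise 1, Alice has at least 3 points.
Case 2: Assuming Alice has fewer than 24 points, then by Premise 2, Alice has fewer than 30 points.
Since one of Alice has at least 24 points or Alice has fewer than 24 points must hold, we get Alice has at least 3 points or Alice has fewer than 30 points.

Alice has at least 3 points or Alice has fewer than 30 points.


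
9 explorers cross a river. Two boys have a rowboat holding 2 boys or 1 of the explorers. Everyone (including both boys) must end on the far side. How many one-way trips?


Per crossing of one of the explorers: boys→, one←, one of the explorers→, one← = 4 trips
9 × 4 = 36, + 1 final boys→ = 37
Minimum trips = 37

37


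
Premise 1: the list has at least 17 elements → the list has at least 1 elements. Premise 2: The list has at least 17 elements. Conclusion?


Modus ponens: P → Q, P ⊢ Q
P: the list has at least 17 elements
Q: the list has at least 1 elements
We have P → Q and P is true.
By modus ponens, Q must be true.

The list has at least 1 elements


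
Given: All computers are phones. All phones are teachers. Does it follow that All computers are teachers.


Premise 1: All computers are phones.
Premise 2: All phones are teachers.
Conclusion: All computers are teachers.
Barbara syllogism (AAA-1): All A are B, All B are C → All A are C.
Middle term (phones) distributed in premise 2.

Valid


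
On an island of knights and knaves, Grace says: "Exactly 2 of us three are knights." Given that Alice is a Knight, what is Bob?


Grace claims exactly 2 knights among Grace, Alice, Bob.
Given: Alice is a Knight.

Case 1: Grace is a Knight (tells truth)
  Then exactly 2 of the three are knights.
  Counting Grace, Alice: 2 knight(s) so far. Need 0 more → Bob = Knave.
Case 2: Grace is a Knave (lies)
  Then the count is NOT 2.
  If Bob = Knight, count = 2 = 2 → claim would be true, contradicts lie.
  If Bob = Knave, count = 1 ≠ 2 → lie confirmed ✓

Bob is a Knave.

Knave


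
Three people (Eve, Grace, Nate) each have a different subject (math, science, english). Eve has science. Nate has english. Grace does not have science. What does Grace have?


From clues:
  Nate → english
  Eve → science
By elimination, Grace gets the remaining.

math


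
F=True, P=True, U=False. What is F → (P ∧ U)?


F = True, P = True, U = False
Expression: F → (P ∧ U)
Step 1: P ∧ U = True AND False = False
Step 2: F → (False) = True → False = False

False


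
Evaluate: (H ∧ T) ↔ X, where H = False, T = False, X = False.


H = False, T = False, X = False
Step 1: H ∧ T = False AND False = False
Step 2: (False) ↔ X: true when both sides have same truth value.
Result: False ↔ False = True

True


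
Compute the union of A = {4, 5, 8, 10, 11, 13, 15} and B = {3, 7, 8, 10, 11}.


A = {4, 5, 8, 10, 11, 13, 15}
B = {3, 7, 8, 10, 11}
Operation: union
All elements combined: 3, 4, 5, 7, 8, 10, 11, 13, 15

{3, 4, 5, 7, 8, 10, 11, 13, 15}


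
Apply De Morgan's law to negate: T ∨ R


De Morgan's law: ¬(P ∨ Q) ≡ ¬P ∧ ¬Q
¬(T ∨ R) = ¬T ∧ ¬R

¬T ∧ ¬R


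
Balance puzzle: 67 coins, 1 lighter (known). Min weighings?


Each weighing has 3 outcomes (left heavy / balance / right heavy), so k weighings distinguish at most 3^k cases; splitting into three near-equal groups achieves this.
Need 3^k ≥ 67: 3^3 = 27 < 67 ≤ 3^4 = 81
k = ⌈log₃(67)⌉ = 4

4


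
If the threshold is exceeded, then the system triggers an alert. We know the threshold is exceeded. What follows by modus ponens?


Modus ponens: P → Q, P ⊢ Q
P: the threshold is exceeded
Q: the system triggers an alert
We have P → Q and P is true.
By modus ponens, Q must be true.

The system triggers an alert


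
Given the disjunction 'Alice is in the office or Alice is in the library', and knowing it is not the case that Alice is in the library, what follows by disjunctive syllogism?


Disjunctive syllogism: P ∨ Q, ¬P ⊢ Q
Disjunction: Alice is in the office ∨ Alice is in the library
We know it is not the case that Alice is in the library.
By disjunctive syllogism, the other disjunct must be true.

Alice is in the office


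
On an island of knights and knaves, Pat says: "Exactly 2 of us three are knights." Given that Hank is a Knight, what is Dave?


Pat claims exactly 2 knights among Pat, Hank, Dave.
Given: Hank is a Knight.

Case 1: Pat is a Knight (tells truth)
  Then exactly 2 of the three are knights.
  Counting Pat, Hank: 2 knight(s) so far. Need 0 more → Dave = Knave.
Case 2: Pat is a Knave (lies)
  Then the count is NOT 2.
  If Dave = Knight, count = 2 = 2 → claim would be true, contradicts lie.
  If Dave = Knave, count = 1 ≠ 2 → lie confirmed ✓

Dave is a Knave.

Knave


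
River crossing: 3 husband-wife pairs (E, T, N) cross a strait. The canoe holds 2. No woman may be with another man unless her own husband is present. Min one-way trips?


Label couples E, T, N (H = husband, W = wife).
Counting alone: 6 people, the canoe carries 2 and someone must bring it back, so each round trip nets at most +1 on the far side until the last crossing → at least 9 trips. The jealousy constraint makes 9 impossible; the shortest valid schedule has 11:
1. WE+WT →  (far: WE,WT; near: HE,HT,HN,WN)
2. WE ←       (far: WT; near: HE,HT,HN,WE,WN)
3. WE+WN →  (far: WE,WT,WN; near: HE,HT,HN)
4. WE ←       (far: WT,WN; near: HE,HT,HN,WE)
5. HT+HN →  (far: HT,WT,HN,WN; near: HE,WE)
6. HT+WT ←  (far: HN,WN; near: HE,WE,HT,WT)
7. HE+HT →  (far: HE,HT,HN,WN; near: WE,WT)
8. WN ←       (far: HE,HT,HN; near: WE,WT,WN)
9. WE+WT →  (far: HE,WE,HT,WT,HN; near: WN)
10. HN ←      (far: HE,WE,HT,WT; near: HN,WN)
11. HN+WN → (far: all six; near: empty)
In every state each wife is either with her husband or with no other man.
Minimum trips = 11

11


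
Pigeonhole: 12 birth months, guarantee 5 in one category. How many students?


Pigeonhole: to guarantee k in one of n categories, need (k-1)×n + 1.
k = 5, n = 12
Minimum = (5-1) × 12 + 1 = 4 × 12 + 1

49


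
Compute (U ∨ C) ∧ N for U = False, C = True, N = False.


U = False, C = True, N = False
Step 1: U ∨ C = False OR True = True
Step 2: True ∧ N = True AND False = False
OR is true when at least one operand is true; AND requires both.

False


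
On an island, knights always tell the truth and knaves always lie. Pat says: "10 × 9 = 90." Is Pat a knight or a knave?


Statement: "10 × 9 = 90."
Actual: 10 × 9 = 90
Claimed: 90
Statement is TRUE → Pat tells the truth → Knight

Knight


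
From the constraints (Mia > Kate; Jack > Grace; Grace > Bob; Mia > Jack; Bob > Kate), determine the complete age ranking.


Constraints: Mia > Kate; Jack > Grace; Grace > Bob; Mia > Jack; Bob > Kate
Method: at each step, the next-highest is the one remaining person who never appears on the smaller side of a constraint between remaining people.
  Step 1: remaining {Bob, Kate, Grace, Jack, Mia}; on the smaller side: {Bob, Kate, Grace, Jack} → Mia is next (Mia > Kate; Mia > Jack).
  Step 2: remaining {Bob, Kate, Grace, Jack}; on the smaller side: {Bob, Kate, Grace} → Jack is next (Jack > Grace).
  Step 3: remaining {Bob, Kate, Grace}; on the smaller side: {Bob, Kate} → Grace is next (Grace > Bob).
  Step 4: remaining {Bob, Kate}; on the smaller side: {Kate} → Bob is next (Bob > Kate).
  Step 5: only Kate remains → lowest.
Final ranking (highest to lowest):

Mia > Jack > Grace > Bob > Kate


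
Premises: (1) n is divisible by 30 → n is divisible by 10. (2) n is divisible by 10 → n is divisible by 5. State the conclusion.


Hypothetical syllogism: P → Q, Q → R ⊢ P → R
Premise 1: n is divisible by 30 → n is divisible by 10
Premise 2: n is divisible by 10 → n is divisible by 5
Chain the implications: the middle term (n is divisible by 10) links the two.
Conclusion: If n is divisible by 30, then n is divisible by 5.

If n is divisible by 30, then n is divisible by 5.


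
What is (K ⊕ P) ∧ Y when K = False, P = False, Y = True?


K = False, P = False, Y = True
Step 1: K ⊕ P = False XOR False = False
Step 2: False ∧ Y = False AND True = False
XOR true when exactly one of K,P is true; then AND with Y.

False


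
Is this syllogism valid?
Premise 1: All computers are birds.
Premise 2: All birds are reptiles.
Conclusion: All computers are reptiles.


Premise 1: All computers are birds.
Premise 2: All birds are reptiles.
Conclusion: All computers are reptiles.
Barbara syllogism (AAA-1): All A are B, All B are C → All A are C.
Middle term (birds) distributed in premise 2.

Valid


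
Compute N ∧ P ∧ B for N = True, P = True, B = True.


N = True, P = True, B = True
Step 1: N ∧ P = True AND True = True
Step 2: (True) ∧ B = (True) AND True = True
AND is true only when ALL operands are true.

True


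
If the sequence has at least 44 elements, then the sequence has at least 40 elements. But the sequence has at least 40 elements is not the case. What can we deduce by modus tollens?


Modus tollens: P → Q, ¬Q ⊢ ¬P
P: the sequence has at least 44 elements
Q: the sequence has at least 40 elements
We have P → Q and Q is false.
By modus tollens, P must be false.

It is not the case that the sequence has at least 44 elements


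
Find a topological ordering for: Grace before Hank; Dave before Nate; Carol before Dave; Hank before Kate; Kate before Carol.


Constraints: Grace before Hank; Dave before Nate; Carol before Dave; Hank before Kate; Kate before Carol
Method: repeatedly schedule the remaining task that has no remaining task required before it.
  Step 1: remaining {Hank, Grace, Nate, Kate, Carol, Dave}; every task except Grace still has a predecessor pending → schedule Grace.
  Step 2: remaining {Hank, Nate, Kate, Carol, Dave}; every task except Hank still has a predecessor pending → schedule Hank.
  Step 3: remaining {Nate, Kate, Carol, Dave}; every task except Kate still has a predecessor pending → schedule Kate.
  Step 4: remaining {Nate, Carol, Dave}; every task except Carol still has a predecessor pending → schedule Carol.
  Step 5: remaining {Nate, Dave}; every task except Dave still has a predecessor pending → schedule Dave.
  Step 6: only Nate remains → schedule Nate.
Resulting order:

Grace → Hank → Kate → Carol → Dave → Nate


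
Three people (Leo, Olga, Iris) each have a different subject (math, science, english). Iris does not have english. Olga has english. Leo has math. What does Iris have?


From clues:
  Leo → math
  Olga → english
By elimination, Iris gets the remaining.

science


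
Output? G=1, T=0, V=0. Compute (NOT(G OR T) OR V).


G OR T = 1
NOT(1) = 0
0 OR 0 = 0

0


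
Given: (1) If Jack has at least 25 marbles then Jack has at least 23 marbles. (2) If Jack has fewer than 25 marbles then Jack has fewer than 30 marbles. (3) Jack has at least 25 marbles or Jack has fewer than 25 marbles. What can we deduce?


Constructive dilemma: (P → Q) ∧ (R → S), P ∨ R ⊢ Q ∨ S
Premise 1: Jack has at least 25 marbles → Jack has at least 23 marbles
Premise 2: Jack has fewer than 25 marbles → Jack has fewer than 30 marbles
Premise 3: Jack has at least 25 marbles ∨ Jack has fewer than 25 marbles
Case 1: Assuming Jack has at least 25 marbles, then by Premise 1, Jack has at least 23 marbles.
Case 2: Assuming Jack has fewer than 25 marbles, then by Premise 2, Jack has fewer than 30 marbles.
Since one of Jack has at least 25 marbles or Jack has fewer than 25 marbles must hold, we get Jack has at least 23 marbles or Jack has fewer than 30 marbles.

Jack has at least 23 marbles or Jack has fewer than 30 marbles.


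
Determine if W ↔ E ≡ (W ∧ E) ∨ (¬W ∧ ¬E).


Expression 1: W ↔ E
Expression 2: (W ∧ E) ∨ (¬W ∧ ¬E)
Truth table (W E | Expr1 Expr2):
  T T |   T     T
  T F |   F     F
  F T |   F     F
  F F |   T     T
All 4 rows agree, so the expressions are logically equivalent.

Yes


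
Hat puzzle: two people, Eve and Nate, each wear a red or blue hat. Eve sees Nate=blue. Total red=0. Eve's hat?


Total red = 0, Nate = blue
Red accounted for: 0
Remaining for Eve: 0
Eve's hat is blue.

blue


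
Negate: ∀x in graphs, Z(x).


Original: ∀x Z(x)
Rule: ¬∀→∃, ¬∃→∀, negate predicate.
Negation: ∃x ¬Z(x)

∃x ¬Z(x)


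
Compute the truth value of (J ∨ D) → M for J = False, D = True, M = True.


J = False, D = True, M = True
Step 1: J ∨ D = False OR True = True
Step 2: (True) → M: false only when antecedent=True and M=False.
Result: True

True


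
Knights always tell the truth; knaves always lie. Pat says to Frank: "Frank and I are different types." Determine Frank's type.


Pat says: "Frank and I are different types."
Case 1: Pat is a Knight (truth-teller)
  Statement is true → they ARE different → Frank is a Knave
Case 2: Pat is a Knave (liar)
  Statement is false → they are NOT different → Frank is a Knave
In both cases, Frank is a Knave.

Knave


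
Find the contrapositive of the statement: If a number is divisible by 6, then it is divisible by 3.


Original: If a number is divisible by 6, then it is divisible by 3
Contrapositive: If ¬Q, then ¬P
Negate Q: not (it is divisible by 3)
Negate P: not (a number is divisible by 6)

If not (it is divisible by 3), then not (a number is divisible by 6).


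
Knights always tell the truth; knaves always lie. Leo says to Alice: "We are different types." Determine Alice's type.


Leo says: "We are different types."
Case 1: Leo is a Knight (truth-teller)
  Statement is true → they ARE different → Alice is a Knave
Case 2: Leo is a Knave (liar)
  Statement is false → they are NOT different → Alice is a Knave
In both cases, Alice is a Knave.

Knave


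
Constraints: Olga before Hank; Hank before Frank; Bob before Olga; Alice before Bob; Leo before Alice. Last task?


Constraints: Olga before Hank; Hank before Frank; Bob before Olga; Alice before Bob; Leo before Alice
The last task can have nothing scheduled after it, so it must never appear on the left of a 'before'.
Tasks appearing before some other task: Olga, Hank, Bob, Alice, Leo.
The only task not in that list is Frank → it is last.

Frank


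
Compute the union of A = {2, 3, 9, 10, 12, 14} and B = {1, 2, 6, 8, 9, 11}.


A = {2, 3, 9, 10, 12, 14}
B = {1, 2, 6, 8, 9, 11}
Operation: union
All elements combined: 1, 2, 3, 6, 8, 9, 10, 11, 12, 14

{1, 2, 3, 6, 8, 9, 10, 11, 12, 14}


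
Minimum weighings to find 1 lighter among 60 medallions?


Each weighing has 3 outcomes (left heavy / balance / right heavy), so k weighings distinguish at most 3^k cases; splitting into three near-equal groups achieves this.
Need 3^k ≥ 60: 3^3 = 27 < 60 ≤ 3^4 = 81
k = ⌈log₃(60)⌉ = 4

4


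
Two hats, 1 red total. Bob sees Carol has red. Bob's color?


Total red = 1, Carol = red
Red accounted for: 1
Remaining for Bob: 0
Bob's hat is blue.

blue


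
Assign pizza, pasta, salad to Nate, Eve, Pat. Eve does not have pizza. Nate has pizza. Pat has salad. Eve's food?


From clues:
  Pat → salad
  Nate → pizza
By elimination, Eve gets the remaining.

pasta


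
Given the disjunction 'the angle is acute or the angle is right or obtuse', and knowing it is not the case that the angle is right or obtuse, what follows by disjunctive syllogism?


Disjunctive syllogism: P ∨ Q, ¬P ⊢ Q
Disjunction: the angle is acute ∨ the angle is right or obtuse
We know it is not the case that the angle is right or obtuse.
By disjunctive syllogism, the other disjunct must be true.

The angle is acute


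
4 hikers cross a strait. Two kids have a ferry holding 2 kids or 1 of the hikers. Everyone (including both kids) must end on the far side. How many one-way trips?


Per crossing of one of the hikers: kids→, one←, one of the hikers→, one← = 4 trips
4 × 4 = 16, + 1 final kids→ = 17
Minimum trips = 17

17


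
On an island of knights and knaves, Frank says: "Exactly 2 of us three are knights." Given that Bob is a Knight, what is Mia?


Frank claims exactly 2 knights among Frank, Bob, Mia.
Given: Bob is a Knight.

Case 1: Frank is a Knight (tells truth)
  Then exactly 2 of the three are knights.
  Counting Frank, Bob: 2 knight(s) so far. Need 0 more → Mia = Knave.
Case 2: Frank is a Knave (lies)
  Then the count is NOT 2.
  If Mia = Knight, count = 2 = 2 → claim would be true, contradicts lie.
  If Mia = Knave, count = 1 ≠ 2 → lie confirmed ✓

Mia is a Knave.

Knave


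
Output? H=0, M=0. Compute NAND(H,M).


H AND M = 0
NOT(0) = 1

1


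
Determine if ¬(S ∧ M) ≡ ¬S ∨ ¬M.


Expression 1: ¬(S ∧ M)
Expression 2: ¬S ∨ ¬M
Truth table (S M | Expr1 Expr2):
  T T |   F     F
  T F |   T     T
  F T |   T     T
  F F |   T     T
All 4 rows agree, so the expressions are logically equivalent.

Yes


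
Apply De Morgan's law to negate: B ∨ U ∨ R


De Morgan's law: ¬(P ∨ Q ∨ R) ≡ ¬P ∧ ¬Q ∧ ¬R
¬(B ∨ U ∨ R) = ¬B ∧ ¬U ∧ ¬R

¬B ∧ ¬U ∧ ¬R


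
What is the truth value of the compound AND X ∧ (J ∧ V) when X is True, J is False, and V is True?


X = True, J = False, V = True
Step 1: J ∧ V = False AND True = False
Step 2: X ∧ False = True AND False = False
AND is true only when ALL operands are true.

False


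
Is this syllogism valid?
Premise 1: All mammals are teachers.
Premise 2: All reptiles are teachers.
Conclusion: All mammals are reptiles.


Premise 1: All mammals are teachers.
Premise 2: All reptiles are teachers.
Conclusion: All mammals are reptiles.
Fallacy: undistributed middle. teachers is predicate in both.
Counterexample: mammals and reptiles could be disjoint subsets of teachers.

Invalid


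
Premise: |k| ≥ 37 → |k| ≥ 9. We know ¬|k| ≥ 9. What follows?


Modus tollens: P → Q, ¬Q ⊢ ¬P
P: |k| ≥ 37
Q: |k| ≥ 9
We have P → Q and Q is false.
By modus tollens, P must be false.

It is not the case that |k| ≥ 37


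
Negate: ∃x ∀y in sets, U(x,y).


Original: ∃x ∀y U(x,y)
Rule: ¬∀→∃, ¬∃→∀, negate predicate.
Negation: ∀x ∃y ¬U(x,y)

∀x ∃y ¬U(x,y)


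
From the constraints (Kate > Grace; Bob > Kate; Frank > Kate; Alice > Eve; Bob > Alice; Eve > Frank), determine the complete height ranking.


Constraints: Kate > Grace; Bob > Kate; Frank > Kate; Alice > Eve; Bob > Alice; Eve > Frank
Method: at each step, the next-highest is the one remaining person who never appears on the smaller side of a constraint between remaining people.
  Step 1: remaining {Eve, Alice, Bob, Frank, Grace, Kate}; on the smaller side: {Eve, Alice, Frank, Grace, Kate} → Bob is next (Bob > Kate; Bob > Alice).
  Step 2: remaining {Eve, Alice, Frank, Grace, Kate}; on the smaller side: {Eve, Frank, Grace, Kate} → Alice is next (Alice > Eve).
  Step 3: remaining {Eve, Frank, Grace, Kate}; on the smaller side: {Frank, Grace, Kate} → Eve is next (Eve > Frank).
  Step 4: remaining {Frank, Grace, Kate}; on the smaller side: {Grace, Kate} → Frank is next (Frank > Kate).
  Step 5: remaining {Grace, Kate}; on the smaller side: {Grace} → Kate is next (Kate > Grace).
  Step 6: only Grace remains → lowest.
Final ranking (highest to lowest):

Bob > Alice > Eve > Frank > Kate > Grace


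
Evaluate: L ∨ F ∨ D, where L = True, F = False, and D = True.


L = True, F = False, D = True
Step 1: L ∨ F = True OR False = True
Step 2: True ∨ D = True OR True = True
OR is true when at least one operand is true.

True


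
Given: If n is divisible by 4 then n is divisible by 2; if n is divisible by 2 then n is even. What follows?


Hypothetical syllogism: P → Q, Q → R ⊢ P → R
Premise 1: n is divisible by 4 → n is divisible by 2
Premise 2: n is divisible by 2 → n is even
Chain the implications: the middle term (n is divisible by 2) links the two.
Conclusion: If n is divisible by 4, then n is even.

If n is divisible by 4, then n is even.


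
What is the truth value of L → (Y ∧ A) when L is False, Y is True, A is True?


L = False, Y = True, A = True
Step 1: Y ∧ A = True AND True = True
Step 2: L → (True): false only when L=True and consequent=False.
Result: True

True


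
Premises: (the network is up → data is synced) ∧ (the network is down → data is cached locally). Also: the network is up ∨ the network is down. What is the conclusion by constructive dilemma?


Constructive dilemma: (P → Q) ∧ (R → S), P ∨ R ⊢ Q ∨ S
Premise 1: the network is up → data is synced
Premise 2: the network is down → data is cached locally
Premise 3: the network is up ∨ the network is down
Case 1: Assuming the network is up, then by Premise 1, data is synced.
Case 2: Assuming the network is down, then by Premise 2, data is cached locally.
Since one of the network is up or the network is down must hold, we get data is synced or data is cached locally.

Data is synced or data is cached locally.


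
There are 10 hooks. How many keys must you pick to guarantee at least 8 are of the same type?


Pigeonhole: to guarantee k in one of n categories, need (k-1)×n + 1.
k = 8, n = 10
Minimum = (8-1) × 10 + 1 = 7 × 10 + 1

71


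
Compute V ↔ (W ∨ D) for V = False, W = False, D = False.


V = False, W = False, D = False
Step 1: W ∨ D = False OR False = False
Step 2: V ↔ (False): true when both sides have same truth value.
Result: False ↔ False = True

True


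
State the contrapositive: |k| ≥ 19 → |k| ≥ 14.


Original: If |k| ≥ 19, then |k| ≥ 14
Contrapositive: If ¬Q, then ¬P
Negate Q: not (|k| ≥ 14)
Negate P: not (|k| ≥ 19)

If not (|k| ≥ 14), then not (|k| ≥ 19).


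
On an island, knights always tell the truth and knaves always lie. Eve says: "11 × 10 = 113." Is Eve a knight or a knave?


Statement: "11 × 10 = 113."
Actual: 11 × 10 = 110
Claimed: 113
Statement is FALSE → Eve lies → Knave

Knave


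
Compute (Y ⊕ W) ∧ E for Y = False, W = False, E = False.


Y = False, W = False, E = False
Step 1: Y ⊕ W = False XOR False = False
Step 2: False ∧ E = False AND False = False
XOR true when exactly one of Y,W is true; then AND with E.

False


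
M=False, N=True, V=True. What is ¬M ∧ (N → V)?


M = False, N = True, V = True
Expression: ¬M ∧ (N → V)
Step 1: ¬M = NOT False = True
Step 2: N → V = True → True (false only if N=True, V=False) = True
Step 3: (True) ∧ (True) = True AND True = True

True


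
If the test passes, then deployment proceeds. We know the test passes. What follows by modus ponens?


Modus ponens: P → Q, P ⊢ Q
P: the test passes
Q: deployment proceeds
We have P → Q and P is true.
By modus ponens, Q must be true.

Deployment proceeds


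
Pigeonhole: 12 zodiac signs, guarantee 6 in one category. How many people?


Pigeonhole: to guarantee k in one of n categories, need (k-1)×n + 1.
k = 6, n = 12
Minimum = (6-1) × 12 + 1 = 5 × 12 + 1

61


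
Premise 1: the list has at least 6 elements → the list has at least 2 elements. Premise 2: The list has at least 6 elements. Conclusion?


Modus ponens: P → Q, P ⊢ Q
P: the list has at least 6 elements
Q: the list has at least 2 elements
We have P → Q and P is true.
By modus ponens, Q must be true.

The list has at least 2 elements


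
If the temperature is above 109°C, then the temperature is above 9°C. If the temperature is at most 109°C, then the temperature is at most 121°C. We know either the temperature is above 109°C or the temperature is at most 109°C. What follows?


Constructive dilemma: (P → Q) ∧ (R → S), P ∨ R ⊢ Q ∨ S
Premise 1: the temperature is above 109°C → the temperature is above 9°C
Premise 2: the temperature is at most 109°C → the temperature is at most 121°C
Premise 3: the temperature is above 109°C ∨ the temperature is at most 109°C
Case 1: Assuming the temperature is above 109°C, then by Premise 1, the temperature is above 9°C.
Case 2: Assuming the temperature is at most 109°C, then by Premise 2, the temperature is at most 121°C.
Since one of the temperature is above 109°C or the temperature is at most 109°C must hold, we get the temperature is above 9°C or the temperature is at most 121°C.

The temperature is above 9°C or the temperature is at most 121°C.


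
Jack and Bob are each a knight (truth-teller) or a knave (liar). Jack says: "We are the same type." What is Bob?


Jack says: "We are the same type."
Case 1: Jack is a Knight (truth-teller)
  Statement is true → they ARE the same → Bob is also a Knight
Case 2: Jack is a Knave (liar)
  Statement is false → they are NOT the same → Bob is a Knight
In both cases, Bob is a Knight.

Knight


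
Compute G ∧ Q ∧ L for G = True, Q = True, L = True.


G = True, Q = True, L = True
Step 1: G ∧ Q = True AND True = True
Step 2: (True) ∧ L = (True) AND True = True
AND is true only when ALL operands are true.

True


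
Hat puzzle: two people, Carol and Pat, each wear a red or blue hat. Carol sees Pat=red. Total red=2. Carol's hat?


Total red = 2, Pat = red
Red accounted for: 1
Remaining for Carol: 1
Carol's hat is red.

red


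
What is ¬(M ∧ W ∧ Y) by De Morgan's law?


De Morgan's law: ¬(P ∧ Q ∧ R) ≡ ¬P ∨ ¬Q ∨ ¬R
¬(M ∧ W ∧ Y) = ¬M ∨ ¬W ∨ ¬Y

¬M ∨ ¬W ∨ ¬Y


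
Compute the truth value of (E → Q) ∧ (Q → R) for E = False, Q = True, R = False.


E = False, Q = True, R = False
Step 1: E → Q is false only when E=True and Q=False. Result: True
Step 2: Q → R is false only when Q=True and R=False. Result: False
Step 3: True ∧ False = False

False


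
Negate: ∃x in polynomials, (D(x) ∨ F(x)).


Original: ∃x (D(x) ∨ F(x))
Rule: ¬∀→∃, ¬∃→∀, negate predicate.
Negation: ∀x (¬D(x) ∧ ¬F(x))

∀x (¬D(x) ∧ ¬F(x))


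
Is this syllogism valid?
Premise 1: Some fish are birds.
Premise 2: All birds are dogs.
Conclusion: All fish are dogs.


Premise 1: Some fish are birds.
Premise 2: All birds are dogs.
Conclusion: All fish are dogs.
Fallacy: illicit minor. The minor term (fish) is distributed in the conclusion ('All fish ...') but undistributed in its premise ('Some fish are birds' doesn't cover all fish).
Only 'Some fish are dogs' follows, not 'All'.

Invalid


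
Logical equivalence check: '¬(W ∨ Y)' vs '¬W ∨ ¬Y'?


Expression 1: ¬(W ∨ Y)
Expression 2: ¬W ∨ ¬Y
Truth table (W Y | Expr1 Expr2):
  T T |   F     F
  T F |   F     T   ← differ
  F T |   F     T   ← differ
  F F |   T     T
Counterexample: W=T, Y=F gives Expr1 = F but Expr2 = T, so the expressions are NOT logically equivalent.

No


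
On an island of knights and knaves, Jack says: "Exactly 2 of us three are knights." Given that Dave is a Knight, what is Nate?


Jack claims exactly 2 knights among Jack, Dave, Nate.
Given: Dave is a Knight.

Case 1: Jack is a Knight (tells truth)
  Then exactly 2 of the three are knights.
  Counting Jack, Dave: 2 knight(s) so far. Need 0 more → Nate = Knave.
Case 2: Jack is a Knave (lies)
  Then the count is NOT 2.
  If Nate = Knight, count = 2 = 2 → claim would be true, contradicts lie.
  If Nate = Knave, count = 1 ≠ 2 → lie confirmed ✓

Nate is a Knave.

Knave


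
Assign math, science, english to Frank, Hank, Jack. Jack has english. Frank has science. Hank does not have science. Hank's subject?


From clues:
  Jack → english
  Frank → science
By elimination, Hank gets the remaining.

math


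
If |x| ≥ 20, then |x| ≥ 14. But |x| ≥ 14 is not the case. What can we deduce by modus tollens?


Modus tollens: P → Q, ¬Q ⊢ ¬P
P: |x| ≥ 20
Q: |x| ≥ 14
We have P → Q and Q is false.
By modus tollens, P must be false.

It is not the case that |x| ≥ 20


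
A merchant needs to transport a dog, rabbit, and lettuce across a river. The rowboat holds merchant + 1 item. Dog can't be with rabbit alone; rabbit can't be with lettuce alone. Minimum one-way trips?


1. merchant+rabbit → 2. merchant ← 3. merchant+dog → 4. merchant+rabbit ← 5. merchant+lettuce → 6. merchant ← 7. merchant+rabbit →
Minimum trips = 7

7


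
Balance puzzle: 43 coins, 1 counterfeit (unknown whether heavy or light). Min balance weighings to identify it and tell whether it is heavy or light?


Let n = 43. 86 possibilities (n coins × lighter/heavier); each weighing has 3 outcomes.
Bound for k weighings: say the first weighing puts j coins on each pan. If it tips, the 2j weighed coins remain suspects (each with a known direction) and k-1 weighings give 3^(k-1) outcomes; 3^(k-1) is odd, so 2j ≤ 3^(k-1) - 1. If it balances, the n - 2j unweighed coins remain with direction unknown: 2(n - 2j) ≤ 3^(k-1) - 1 by the same parity argument. Adding, n ≤ (3^(k-1) - 1) + (3^(k-1) - 1)/2 = (3^k - 3)/2, and the classical three-group strategy achieves this (3 coins in 2 weighings, 12 in 3, 39 in 4, 120 in 5).
So we need the smallest k with (3^k - 3)/2 ≥ 43.
k = 4: (3^4 - 3)/2 = 39 < 43 ✗
k = 5: (3^5 - 3)/2 = 120 ≥ 43 ✓

5


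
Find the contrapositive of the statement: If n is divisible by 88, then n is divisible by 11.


Original: If n is divisible by 88, then n is divisible by 11
Contrapositive: If ¬Q, then ¬P
Negate Q: not (n is divisible by 11)
Negate P: not (n is divisible by 88)

If not (n is divisible by 11), then not (n is divisible by 88).


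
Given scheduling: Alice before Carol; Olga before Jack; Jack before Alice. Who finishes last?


Constraints: Alice before Carol; Olga before Jack; Jack before Alice
The last task can have nothing scheduled after it, so it must never appear on the left of a 'before'.
Tasks appearing before some other task: Alice, Olga, Jack.
The only task not in that list is Carol → it is last.

Carol
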